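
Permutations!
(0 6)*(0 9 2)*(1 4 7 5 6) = (0 1 4 7 5 6 9 2) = [1, 4, 0, 3, 7, 6, 9, 5, 8, 2]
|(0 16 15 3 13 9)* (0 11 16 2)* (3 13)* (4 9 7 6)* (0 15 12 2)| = 10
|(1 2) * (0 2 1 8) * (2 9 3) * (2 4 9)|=|(0 2 8)(3 4 9)|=3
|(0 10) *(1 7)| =|(0 10)(1 7)| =2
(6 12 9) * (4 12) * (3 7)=(3 7)(4 12 9 6)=[0, 1, 2, 7, 12, 5, 4, 3, 8, 6, 10, 11, 9]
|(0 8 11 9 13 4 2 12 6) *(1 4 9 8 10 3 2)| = 6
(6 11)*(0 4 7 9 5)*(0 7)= (0 4)(5 7 9)(6 11)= [4, 1, 2, 3, 0, 7, 11, 9, 8, 5, 10, 6]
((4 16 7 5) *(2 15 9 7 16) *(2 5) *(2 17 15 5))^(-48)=((2 5 4)(7 17 15 9))^(-48)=(17)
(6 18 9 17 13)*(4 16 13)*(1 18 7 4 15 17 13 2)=(1 18 9 13 6 7 4 16 2)(15 17)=[0, 18, 1, 3, 16, 5, 7, 4, 8, 13, 10, 11, 12, 6, 14, 17, 2, 15, 9]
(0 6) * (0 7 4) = (0 6 7 4) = [6, 1, 2, 3, 0, 5, 7, 4]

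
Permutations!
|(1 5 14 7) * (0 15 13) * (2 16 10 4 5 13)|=11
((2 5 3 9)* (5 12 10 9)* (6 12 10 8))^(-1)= (2 9 10)(3 5)(6 8 12)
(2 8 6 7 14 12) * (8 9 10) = (2 9 10 8 6 7 14 12) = [0, 1, 9, 3, 4, 5, 7, 14, 6, 10, 8, 11, 2, 13, 12]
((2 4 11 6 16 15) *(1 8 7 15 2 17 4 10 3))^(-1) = ((1 8 7 15 17 4 11 6 16 2 10 3))^(-1) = (1 3 10 2 16 6 11 4 17 15 7 8)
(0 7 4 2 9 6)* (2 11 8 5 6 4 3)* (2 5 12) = (0 7 3 5 6)(2 9 4 11 8 12) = [7, 1, 9, 5, 11, 6, 0, 3, 12, 4, 10, 8, 2]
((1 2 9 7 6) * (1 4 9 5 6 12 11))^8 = ((1 2 5 6 4 9 7 12 11))^8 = (1 11 12 7 9 4 6 5 2)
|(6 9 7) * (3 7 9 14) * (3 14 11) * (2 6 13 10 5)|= 8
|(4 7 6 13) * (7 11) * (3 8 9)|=15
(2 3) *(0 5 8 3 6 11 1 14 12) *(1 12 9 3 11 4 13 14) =[5, 1, 6, 2, 13, 8, 4, 7, 11, 3, 10, 12, 0, 14, 9] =(0 5 8 11 12)(2 6 4 13 14 9 3)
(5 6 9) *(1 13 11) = (1 13 11)(5 6 9) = [0, 13, 2, 3, 4, 6, 9, 7, 8, 5, 10, 1, 12, 11]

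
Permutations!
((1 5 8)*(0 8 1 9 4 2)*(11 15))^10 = ((0 8 9 4 2)(1 5)(11 15))^10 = (15)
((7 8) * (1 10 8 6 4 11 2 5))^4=(1 6 5 7 2 8 11 10 4)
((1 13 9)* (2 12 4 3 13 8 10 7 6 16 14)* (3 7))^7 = (16)(1 8 10 3 13 9)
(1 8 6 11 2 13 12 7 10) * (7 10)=(1 8 6 11 2 13 12 10)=[0, 8, 13, 3, 4, 5, 11, 7, 6, 9, 1, 2, 10, 12]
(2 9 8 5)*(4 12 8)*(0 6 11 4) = (0 6 11 4 12 8 5 2 9) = [6, 1, 9, 3, 12, 2, 11, 7, 5, 0, 10, 4, 8]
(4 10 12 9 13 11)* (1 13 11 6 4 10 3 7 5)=(1 13 6 4 3 7 5)(9 11 10 12)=[0, 13, 2, 7, 3, 1, 4, 5, 8, 11, 12, 10, 9, 6]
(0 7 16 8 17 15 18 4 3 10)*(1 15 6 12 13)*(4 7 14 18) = [14, 15, 2, 10, 3, 5, 12, 16, 17, 9, 0, 11, 13, 1, 18, 4, 8, 6, 7] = (0 14 18 7 16 8 17 6 12 13 1 15 4 3 10)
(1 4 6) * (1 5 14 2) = (1 4 6 5 14 2) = [0, 4, 1, 3, 6, 14, 5, 7, 8, 9, 10, 11, 12, 13, 2]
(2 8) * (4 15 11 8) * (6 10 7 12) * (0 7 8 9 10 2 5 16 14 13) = (0 7 12 6 2 4 15 11 9 10 8 5 16 14 13) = [7, 1, 4, 3, 15, 16, 2, 12, 5, 10, 8, 9, 6, 0, 13, 11, 14]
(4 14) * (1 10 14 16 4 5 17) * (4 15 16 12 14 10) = (1 4 12 14 5 17)(15 16) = [0, 4, 2, 3, 12, 17, 6, 7, 8, 9, 10, 11, 14, 13, 5, 16, 15, 1]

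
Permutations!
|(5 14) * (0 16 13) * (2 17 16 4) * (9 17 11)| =8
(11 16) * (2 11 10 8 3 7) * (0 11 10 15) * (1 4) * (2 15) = (0 11 16 2 10 8 3 7 15)(1 4) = [11, 4, 10, 7, 1, 5, 6, 15, 3, 9, 8, 16, 12, 13, 14, 0, 2]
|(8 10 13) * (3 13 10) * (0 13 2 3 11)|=|(0 13 8 11)(2 3)|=4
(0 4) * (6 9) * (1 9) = [4, 9, 2, 3, 0, 5, 1, 7, 8, 6] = (0 4)(1 9 6)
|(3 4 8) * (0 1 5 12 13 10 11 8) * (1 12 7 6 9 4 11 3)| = |(0 12 13 10 3 11 8 1 5 7 6 9 4)| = 13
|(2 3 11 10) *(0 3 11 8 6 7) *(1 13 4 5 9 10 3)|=13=|(0 1 13 4 5 9 10 2 11 3 8 6 7)|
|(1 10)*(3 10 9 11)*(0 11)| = |(0 11 3 10 1 9)| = 6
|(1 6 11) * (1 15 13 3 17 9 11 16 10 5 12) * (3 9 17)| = 12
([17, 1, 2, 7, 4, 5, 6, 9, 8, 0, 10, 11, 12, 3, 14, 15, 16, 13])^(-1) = (0 9 7 3 13 17)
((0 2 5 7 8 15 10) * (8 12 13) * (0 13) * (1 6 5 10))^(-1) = (0 12 7 5 6 1 15 8 13 10 2)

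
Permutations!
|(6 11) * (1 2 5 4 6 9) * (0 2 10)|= |(0 2 5 4 6 11 9 1 10)|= 9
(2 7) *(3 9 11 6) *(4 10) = [0, 1, 7, 9, 10, 5, 3, 2, 8, 11, 4, 6] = (2 7)(3 9 11 6)(4 10)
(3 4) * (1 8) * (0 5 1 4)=(0 5 1 8 4 3)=[5, 8, 2, 0, 3, 1, 6, 7, 4]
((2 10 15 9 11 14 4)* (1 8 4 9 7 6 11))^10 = ((1 8 4 2 10 15 7 6 11 14 9))^10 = (1 9 14 11 6 7 15 10 2 4 8)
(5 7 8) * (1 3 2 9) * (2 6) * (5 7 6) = (1 3 5 6 2 9)(7 8) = [0, 3, 9, 5, 4, 6, 2, 8, 7, 1]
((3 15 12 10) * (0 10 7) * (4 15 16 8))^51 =((0 10 3 16 8 4 15 12 7))^51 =(0 15 16)(3 7 4)(8 10 12)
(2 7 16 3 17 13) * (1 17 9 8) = (1 17 13 2 7 16 3 9 8) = [0, 17, 7, 9, 4, 5, 6, 16, 1, 8, 10, 11, 12, 2, 14, 15, 3, 13]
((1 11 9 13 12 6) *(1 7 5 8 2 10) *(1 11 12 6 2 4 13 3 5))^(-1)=(1 7 6 13 4 8 5 3 9 11 10 2 12)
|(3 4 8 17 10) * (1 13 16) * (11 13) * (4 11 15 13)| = |(1 15 13 16)(3 11 4 8 17 10)| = 12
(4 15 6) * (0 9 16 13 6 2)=(0 9 16 13 6 4 15 2)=[9, 1, 0, 3, 15, 5, 4, 7, 8, 16, 10, 11, 12, 6, 14, 2, 13]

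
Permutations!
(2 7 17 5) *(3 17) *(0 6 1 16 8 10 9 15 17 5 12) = (0 6 1 16 8 10 9 15 17 12)(2 7 3 5) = [6, 16, 7, 5, 4, 2, 1, 3, 10, 15, 9, 11, 0, 13, 14, 17, 8, 12]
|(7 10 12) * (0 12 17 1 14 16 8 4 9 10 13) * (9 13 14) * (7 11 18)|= 20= |(0 12 11 18 7 14 16 8 4 13)(1 9 10 17)|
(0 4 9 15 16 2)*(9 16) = [4, 1, 0, 3, 16, 5, 6, 7, 8, 15, 10, 11, 12, 13, 14, 9, 2] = (0 4 16 2)(9 15)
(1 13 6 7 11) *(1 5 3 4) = [0, 13, 2, 4, 1, 3, 7, 11, 8, 9, 10, 5, 12, 6] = (1 13 6 7 11 5 3 4)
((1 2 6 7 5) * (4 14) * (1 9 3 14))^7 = ((1 2 6 7 5 9 3 14 4))^7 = (1 14 9 7 2 4 3 5 6)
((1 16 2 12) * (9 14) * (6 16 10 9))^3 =(1 14 2 10 6 12 9 16)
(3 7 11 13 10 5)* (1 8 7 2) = (1 8 7 11 13 10 5 3 2) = [0, 8, 1, 2, 4, 3, 6, 11, 7, 9, 5, 13, 12, 10]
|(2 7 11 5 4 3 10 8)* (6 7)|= |(2 6 7 11 5 4 3 10 8)|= 9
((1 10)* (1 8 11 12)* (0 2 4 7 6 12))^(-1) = (0 11 8 10 1 12 6 7 4 2)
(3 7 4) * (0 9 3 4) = (0 9 3 7) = [9, 1, 2, 7, 4, 5, 6, 0, 8, 3]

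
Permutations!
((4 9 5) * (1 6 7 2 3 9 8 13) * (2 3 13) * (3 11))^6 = ((1 6 7 11 3 9 5 4 8 2 13))^6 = (1 5 6 4 7 8 11 2 3 13 9)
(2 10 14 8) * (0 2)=[2, 1, 10, 3, 4, 5, 6, 7, 0, 9, 14, 11, 12, 13, 8]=(0 2 10 14 8)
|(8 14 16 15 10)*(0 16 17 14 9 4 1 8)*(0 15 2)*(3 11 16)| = |(0 3 11 16 2)(1 8 9 4)(10 15)(14 17)| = 20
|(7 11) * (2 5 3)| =6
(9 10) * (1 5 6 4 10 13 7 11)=(1 5 6 4 10 9 13 7 11)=[0, 5, 2, 3, 10, 6, 4, 11, 8, 13, 9, 1, 12, 7]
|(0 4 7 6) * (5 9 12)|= 12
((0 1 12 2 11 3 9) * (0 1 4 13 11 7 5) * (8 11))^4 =((0 4 13 8 11 3 9 1 12 2 7 5))^4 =(0 11 12)(1 5 8)(2 4 3)(7 13 9)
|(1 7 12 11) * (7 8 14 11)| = 4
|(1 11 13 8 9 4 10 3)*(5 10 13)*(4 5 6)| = 10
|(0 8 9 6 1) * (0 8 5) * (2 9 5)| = |(0 2 9 6 1 8 5)| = 7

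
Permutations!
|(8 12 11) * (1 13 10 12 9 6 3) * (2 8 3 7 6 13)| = 18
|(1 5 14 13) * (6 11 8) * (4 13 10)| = 6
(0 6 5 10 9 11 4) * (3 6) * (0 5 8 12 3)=(3 6 8 12)(4 5 10 9 11)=[0, 1, 2, 6, 5, 10, 8, 7, 12, 11, 9, 4, 3]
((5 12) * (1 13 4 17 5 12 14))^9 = (1 17)(4 14)(5 13)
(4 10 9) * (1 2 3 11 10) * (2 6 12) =(1 6 12 2 3 11 10 9 4) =[0, 6, 3, 11, 1, 5, 12, 7, 8, 4, 9, 10, 2]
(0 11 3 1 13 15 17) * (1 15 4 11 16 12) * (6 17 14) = (0 16 12 1 13 4 11 3 15 14 6 17) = [16, 13, 2, 15, 11, 5, 17, 7, 8, 9, 10, 3, 1, 4, 6, 14, 12, 0]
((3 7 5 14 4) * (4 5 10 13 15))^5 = ((3 7 10 13 15 4)(5 14))^5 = (3 4 15 13 10 7)(5 14)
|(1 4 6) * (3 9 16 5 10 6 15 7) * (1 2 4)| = |(2 4 15 7 3 9 16 5 10 6)| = 10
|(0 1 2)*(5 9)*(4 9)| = |(0 1 2)(4 9 5)| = 3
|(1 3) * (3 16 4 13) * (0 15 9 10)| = 20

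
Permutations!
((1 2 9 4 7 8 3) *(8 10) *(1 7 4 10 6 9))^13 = ((1 2)(3 7 6 9 10 8))^13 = (1 2)(3 7 6 9 10 8)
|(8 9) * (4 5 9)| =4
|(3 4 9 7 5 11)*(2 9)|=|(2 9 7 5 11 3 4)|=7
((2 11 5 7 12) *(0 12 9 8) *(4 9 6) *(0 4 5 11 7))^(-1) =((0 12 2 7 6 5)(4 9 8))^(-1) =(0 5 6 7 2 12)(4 8 9)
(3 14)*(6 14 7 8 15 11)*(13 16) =(3 7 8 15 11 6 14)(13 16) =[0, 1, 2, 7, 4, 5, 14, 8, 15, 9, 10, 6, 12, 16, 3, 11, 13]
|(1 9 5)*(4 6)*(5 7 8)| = |(1 9 7 8 5)(4 6)| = 10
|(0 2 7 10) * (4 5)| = 4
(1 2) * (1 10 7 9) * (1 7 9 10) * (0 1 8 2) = (0 1)(2 8)(7 10 9) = [1, 0, 8, 3, 4, 5, 6, 10, 2, 7, 9]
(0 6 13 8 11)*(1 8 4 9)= (0 6 13 4 9 1 8 11)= [6, 8, 2, 3, 9, 5, 13, 7, 11, 1, 10, 0, 12, 4]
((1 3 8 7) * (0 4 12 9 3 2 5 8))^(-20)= ((0 4 12 9 3)(1 2 5 8 7))^(-20)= (12)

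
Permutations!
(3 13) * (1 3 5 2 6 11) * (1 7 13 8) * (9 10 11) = (1 3 8)(2 6 9 10 11 7 13 5) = [0, 3, 6, 8, 4, 2, 9, 13, 1, 10, 11, 7, 12, 5]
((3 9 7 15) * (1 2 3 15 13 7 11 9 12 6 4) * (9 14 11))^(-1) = ((15)(1 2 3 12 6 4)(7 13)(11 14))^(-1) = (15)(1 4 6 12 3 2)(7 13)(11 14)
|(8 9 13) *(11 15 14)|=3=|(8 9 13)(11 15 14)|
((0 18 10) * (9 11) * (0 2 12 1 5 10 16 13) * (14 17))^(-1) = ((0 18 16 13)(1 5 10 2 12)(9 11)(14 17))^(-1) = (0 13 16 18)(1 12 2 10 5)(9 11)(14 17)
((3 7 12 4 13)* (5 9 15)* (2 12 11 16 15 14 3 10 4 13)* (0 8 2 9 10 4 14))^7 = ((0 8 2 12 13 4 9)(3 7 11 16 15 5 10 14))^7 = (3 14 10 5 15 16 11 7)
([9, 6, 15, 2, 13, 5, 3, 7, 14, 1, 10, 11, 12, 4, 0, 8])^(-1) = (0 14 8 15 2 3 6 1 9)(4 13)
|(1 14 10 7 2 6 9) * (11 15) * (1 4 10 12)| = 6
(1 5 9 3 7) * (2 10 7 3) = (1 5 9 2 10 7) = [0, 5, 10, 3, 4, 9, 6, 1, 8, 2, 7]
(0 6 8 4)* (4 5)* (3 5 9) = (0 6 8 9 3 5 4) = [6, 1, 2, 5, 0, 4, 8, 7, 9, 3]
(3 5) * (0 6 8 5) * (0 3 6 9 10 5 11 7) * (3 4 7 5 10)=(0 9 3 4 7)(5 6 8 11)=[9, 1, 2, 4, 7, 6, 8, 0, 11, 3, 10, 5]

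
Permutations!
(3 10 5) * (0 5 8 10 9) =[5, 1, 2, 9, 4, 3, 6, 7, 10, 0, 8] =(0 5 3 9)(8 10)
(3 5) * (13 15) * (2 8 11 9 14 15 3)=(2 8 11 9 14 15 13 3 5)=[0, 1, 8, 5, 4, 2, 6, 7, 11, 14, 10, 9, 12, 3, 15, 13]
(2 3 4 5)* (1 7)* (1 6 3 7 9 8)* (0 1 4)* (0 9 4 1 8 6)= (0 8 1 4 5 2 7)(3 9 6)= [8, 4, 7, 9, 5, 2, 3, 0, 1, 6]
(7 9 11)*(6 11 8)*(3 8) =(3 8 6 11 7 9) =[0, 1, 2, 8, 4, 5, 11, 9, 6, 3, 10, 7]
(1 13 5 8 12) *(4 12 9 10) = (1 13 5 8 9 10 4 12) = [0, 13, 2, 3, 12, 8, 6, 7, 9, 10, 4, 11, 1, 5]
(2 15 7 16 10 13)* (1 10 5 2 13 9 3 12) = (1 10 9 3 12)(2 15 7 16 5) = [0, 10, 15, 12, 4, 2, 6, 16, 8, 3, 9, 11, 1, 13, 14, 7, 5]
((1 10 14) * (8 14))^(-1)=(1 14 8 10)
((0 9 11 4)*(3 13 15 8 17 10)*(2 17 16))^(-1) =((0 9 11 4)(2 17 10 3 13 15 8 16))^(-1) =(0 4 11 9)(2 16 8 15 13 3 10 17)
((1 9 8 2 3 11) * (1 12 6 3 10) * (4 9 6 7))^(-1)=((1 6 3 11 12 7 4 9 8 2 10))^(-1)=(1 10 2 8 9 4 7 12 11 3 6)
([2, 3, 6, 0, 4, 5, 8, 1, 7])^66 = [8, 2, 7, 6, 4, 5, 1, 0, 3]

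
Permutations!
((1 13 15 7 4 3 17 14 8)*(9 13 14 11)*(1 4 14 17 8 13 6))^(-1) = (1 6 9 11 17)(3 4 8)(7 15 13 14)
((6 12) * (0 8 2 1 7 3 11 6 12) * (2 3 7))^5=(12)(1 2)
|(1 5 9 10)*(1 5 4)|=6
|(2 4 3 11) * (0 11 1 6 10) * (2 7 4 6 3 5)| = |(0 11 7 4 5 2 6 10)(1 3)| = 8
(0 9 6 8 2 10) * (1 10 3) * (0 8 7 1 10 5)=[9, 5, 3, 10, 4, 0, 7, 1, 2, 6, 8]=(0 9 6 7 1 5)(2 3 10 8)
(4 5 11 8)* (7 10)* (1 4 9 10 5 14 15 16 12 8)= (1 4 14 15 16 12 8 9 10 7 5 11)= [0, 4, 2, 3, 14, 11, 6, 5, 9, 10, 7, 1, 8, 13, 15, 16, 12]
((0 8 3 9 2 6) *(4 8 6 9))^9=(0 6)(2 9)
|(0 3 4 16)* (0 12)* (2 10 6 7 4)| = |(0 3 2 10 6 7 4 16 12)| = 9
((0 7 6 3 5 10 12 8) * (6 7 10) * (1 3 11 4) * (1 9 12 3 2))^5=(0 11)(1 2)(3 9)(4 10)(5 12)(6 8)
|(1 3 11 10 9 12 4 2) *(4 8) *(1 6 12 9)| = |(1 3 11 10)(2 6 12 8 4)| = 20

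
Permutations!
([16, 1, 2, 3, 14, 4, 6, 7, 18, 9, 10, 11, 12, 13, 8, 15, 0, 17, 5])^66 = (4 14 8 18 5)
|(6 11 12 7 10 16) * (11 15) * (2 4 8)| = |(2 4 8)(6 15 11 12 7 10 16)| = 21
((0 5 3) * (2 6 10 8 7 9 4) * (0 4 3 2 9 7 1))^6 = (0 1 8 10 6 2 5)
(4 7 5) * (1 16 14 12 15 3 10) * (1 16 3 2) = (1 3 10 16 14 12 15 2)(4 7 5) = [0, 3, 1, 10, 7, 4, 6, 5, 8, 9, 16, 11, 15, 13, 12, 2, 14]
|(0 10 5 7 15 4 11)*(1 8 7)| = |(0 10 5 1 8 7 15 4 11)| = 9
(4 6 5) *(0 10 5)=(0 10 5 4 6)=[10, 1, 2, 3, 6, 4, 0, 7, 8, 9, 5]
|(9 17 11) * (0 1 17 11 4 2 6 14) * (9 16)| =|(0 1 17 4 2 6 14)(9 11 16)| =21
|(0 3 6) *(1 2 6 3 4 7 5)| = |(0 4 7 5 1 2 6)| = 7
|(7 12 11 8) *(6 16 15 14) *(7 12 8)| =|(6 16 15 14)(7 8 12 11)| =4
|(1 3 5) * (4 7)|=6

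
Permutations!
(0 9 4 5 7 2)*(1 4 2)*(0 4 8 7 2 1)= (0 9 1 8 7)(2 4 5)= [9, 8, 4, 3, 5, 2, 6, 0, 7, 1]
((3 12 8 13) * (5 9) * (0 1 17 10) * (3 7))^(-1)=(0 10 17 1)(3 7 13 8 12)(5 9)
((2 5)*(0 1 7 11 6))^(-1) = (0 6 11 7 1)(2 5)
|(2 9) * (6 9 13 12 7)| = 6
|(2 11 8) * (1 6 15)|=3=|(1 6 15)(2 11 8)|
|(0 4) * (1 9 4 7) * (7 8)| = |(0 8 7 1 9 4)| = 6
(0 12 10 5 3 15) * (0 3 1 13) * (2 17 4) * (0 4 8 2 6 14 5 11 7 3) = (0 12 10 11 7 3 15)(1 13 4 6 14 5)(2 17 8) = [12, 13, 17, 15, 6, 1, 14, 3, 2, 9, 11, 7, 10, 4, 5, 0, 16, 8]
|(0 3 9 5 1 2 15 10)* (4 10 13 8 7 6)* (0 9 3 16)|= |(0 16)(1 2 15 13 8 7 6 4 10 9 5)|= 22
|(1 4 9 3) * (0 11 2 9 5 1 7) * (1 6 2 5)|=8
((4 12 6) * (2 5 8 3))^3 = (12)(2 3 8 5)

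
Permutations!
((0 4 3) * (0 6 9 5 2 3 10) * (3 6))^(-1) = (0 10 4)(2 5 9 6)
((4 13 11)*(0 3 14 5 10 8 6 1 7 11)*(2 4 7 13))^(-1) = (0 13 1 6 8 10 5 14 3)(2 4)(7 11)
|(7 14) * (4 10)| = |(4 10)(7 14)| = 2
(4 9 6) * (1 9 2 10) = (1 9 6 4 2 10) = [0, 9, 10, 3, 2, 5, 4, 7, 8, 6, 1]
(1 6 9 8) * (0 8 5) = [8, 6, 2, 3, 4, 0, 9, 7, 1, 5] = (0 8 1 6 9 5)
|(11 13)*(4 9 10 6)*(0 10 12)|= 6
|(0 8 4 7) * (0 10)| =|(0 8 4 7 10)| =5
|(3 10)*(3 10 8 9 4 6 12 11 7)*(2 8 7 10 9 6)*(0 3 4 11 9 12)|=28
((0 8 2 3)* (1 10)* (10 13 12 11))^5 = ((0 8 2 3)(1 13 12 11 10))^5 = (13)(0 8 2 3)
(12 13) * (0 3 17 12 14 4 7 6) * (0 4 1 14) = (0 3 17 12 13)(1 14)(4 7 6) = [3, 14, 2, 17, 7, 5, 4, 6, 8, 9, 10, 11, 13, 0, 1, 15, 16, 12]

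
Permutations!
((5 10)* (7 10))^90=(10)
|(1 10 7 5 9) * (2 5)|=6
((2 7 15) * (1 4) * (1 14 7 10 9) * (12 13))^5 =(1 2 14 9 15 4 10 7)(12 13)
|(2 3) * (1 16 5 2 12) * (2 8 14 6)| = 9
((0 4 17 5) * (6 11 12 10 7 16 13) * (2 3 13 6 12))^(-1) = (0 5 17 4)(2 11 6 16 7 10 12 13 3)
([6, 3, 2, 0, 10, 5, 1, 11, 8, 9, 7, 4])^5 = [6, 3, 2, 0, 10, 5, 1, 11, 8, 9, 7, 4]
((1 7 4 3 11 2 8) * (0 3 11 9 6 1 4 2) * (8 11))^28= ((0 3 9 6 1 7 2 11)(4 8))^28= (0 1)(2 9)(3 7)(6 11)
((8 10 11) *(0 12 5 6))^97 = ((0 12 5 6)(8 10 11))^97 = (0 12 5 6)(8 10 11)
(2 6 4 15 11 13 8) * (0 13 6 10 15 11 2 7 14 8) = (0 13)(2 10 15)(4 11 6)(7 14 8) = [13, 1, 10, 3, 11, 5, 4, 14, 7, 9, 15, 6, 12, 0, 8, 2]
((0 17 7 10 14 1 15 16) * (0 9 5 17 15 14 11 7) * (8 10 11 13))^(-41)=(0 15 16 9 5 17)(1 14)(7 11)(8 10 13)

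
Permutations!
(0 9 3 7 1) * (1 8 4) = (0 9 3 7 8 4 1) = [9, 0, 2, 7, 1, 5, 6, 8, 4, 3]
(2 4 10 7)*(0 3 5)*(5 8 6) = (0 3 8 6 5)(2 4 10 7) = [3, 1, 4, 8, 10, 0, 5, 2, 6, 9, 7]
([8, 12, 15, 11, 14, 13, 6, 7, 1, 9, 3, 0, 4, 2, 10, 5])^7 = [3, 0, 13, 14, 1, 15, 6, 7, 11, 9, 4, 10, 8, 5, 12, 2]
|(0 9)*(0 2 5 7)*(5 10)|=|(0 9 2 10 5 7)|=6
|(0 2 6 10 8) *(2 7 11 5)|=8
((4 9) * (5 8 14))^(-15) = (14)(4 9) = ((4 9)(5 8 14))^(-15)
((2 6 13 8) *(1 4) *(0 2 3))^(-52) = ((0 2 6 13 8 3)(1 4))^(-52) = (0 6 8)(2 13 3)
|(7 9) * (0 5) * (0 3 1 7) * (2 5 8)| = 8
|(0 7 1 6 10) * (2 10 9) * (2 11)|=|(0 7 1 6 9 11 2 10)|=8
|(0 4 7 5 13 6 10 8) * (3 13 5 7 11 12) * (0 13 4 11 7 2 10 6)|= |(0 11 12 3 4 7 2 10 8 13)|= 10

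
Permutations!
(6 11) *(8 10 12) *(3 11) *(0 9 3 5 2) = [9, 1, 0, 11, 4, 2, 5, 7, 10, 3, 12, 6, 8] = (0 9 3 11 6 5 2)(8 10 12)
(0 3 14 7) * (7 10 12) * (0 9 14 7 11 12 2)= [3, 1, 0, 7, 4, 5, 6, 9, 8, 14, 2, 12, 11, 13, 10]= (0 3 7 9 14 10 2)(11 12)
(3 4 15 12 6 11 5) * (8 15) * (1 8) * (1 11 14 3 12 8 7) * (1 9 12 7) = (3 4 11 5 7 9 12 6 14)(8 15) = [0, 1, 2, 4, 11, 7, 14, 9, 15, 12, 10, 5, 6, 13, 3, 8]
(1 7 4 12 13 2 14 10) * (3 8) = (1 7 4 12 13 2 14 10)(3 8) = [0, 7, 14, 8, 12, 5, 6, 4, 3, 9, 1, 11, 13, 2, 10]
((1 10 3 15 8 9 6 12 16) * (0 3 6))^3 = ((0 3 15 8 9)(1 10 6 12 16))^3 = (0 8 3 9 15)(1 12 10 16 6)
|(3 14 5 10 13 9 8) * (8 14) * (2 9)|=|(2 9 14 5 10 13)(3 8)|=6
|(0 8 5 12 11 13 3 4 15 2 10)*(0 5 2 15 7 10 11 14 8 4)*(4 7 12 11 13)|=12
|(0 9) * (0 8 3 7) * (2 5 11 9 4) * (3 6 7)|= |(0 4 2 5 11 9 8 6 7)|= 9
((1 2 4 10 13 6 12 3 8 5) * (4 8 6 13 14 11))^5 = (1 2 8 5)(3 12 6)(4 10 14 11)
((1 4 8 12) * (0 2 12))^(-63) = ((0 2 12 1 4 8))^(-63) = (0 1)(2 4)(8 12)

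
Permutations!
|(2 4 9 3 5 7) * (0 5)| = |(0 5 7 2 4 9 3)| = 7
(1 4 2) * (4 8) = (1 8 4 2) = [0, 8, 1, 3, 2, 5, 6, 7, 4]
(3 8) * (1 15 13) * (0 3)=(0 3 8)(1 15 13)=[3, 15, 2, 8, 4, 5, 6, 7, 0, 9, 10, 11, 12, 1, 14, 13]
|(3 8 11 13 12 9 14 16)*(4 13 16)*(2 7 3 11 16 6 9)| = 12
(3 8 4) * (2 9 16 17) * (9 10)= (2 10 9 16 17)(3 8 4)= [0, 1, 10, 8, 3, 5, 6, 7, 4, 16, 9, 11, 12, 13, 14, 15, 17, 2]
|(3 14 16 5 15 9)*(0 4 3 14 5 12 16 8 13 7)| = |(0 4 3 5 15 9 14 8 13 7)(12 16)| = 10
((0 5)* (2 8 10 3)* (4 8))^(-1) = (0 5)(2 3 10 8 4)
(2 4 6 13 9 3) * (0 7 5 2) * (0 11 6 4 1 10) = [7, 10, 1, 11, 4, 2, 13, 5, 8, 3, 0, 6, 12, 9] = (0 7 5 2 1 10)(3 11 6 13 9)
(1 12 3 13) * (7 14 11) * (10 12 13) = (1 13)(3 10 12)(7 14 11) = [0, 13, 2, 10, 4, 5, 6, 14, 8, 9, 12, 7, 3, 1, 11]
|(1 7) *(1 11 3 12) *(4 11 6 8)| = 8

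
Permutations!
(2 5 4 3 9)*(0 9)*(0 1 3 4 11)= (0 9 2 5 11)(1 3)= [9, 3, 5, 1, 4, 11, 6, 7, 8, 2, 10, 0]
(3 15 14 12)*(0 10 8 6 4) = (0 10 8 6 4)(3 15 14 12) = [10, 1, 2, 15, 0, 5, 4, 7, 6, 9, 8, 11, 3, 13, 12, 14]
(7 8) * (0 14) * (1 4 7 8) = (0 14)(1 4 7) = [14, 4, 2, 3, 7, 5, 6, 1, 8, 9, 10, 11, 12, 13, 0]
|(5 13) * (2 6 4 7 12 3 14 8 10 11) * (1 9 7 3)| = 8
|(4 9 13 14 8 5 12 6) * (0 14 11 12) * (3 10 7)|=|(0 14 8 5)(3 10 7)(4 9 13 11 12 6)|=12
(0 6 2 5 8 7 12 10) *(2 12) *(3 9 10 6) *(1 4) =[3, 4, 5, 9, 1, 8, 12, 2, 7, 10, 0, 11, 6] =(0 3 9 10)(1 4)(2 5 8 7)(6 12)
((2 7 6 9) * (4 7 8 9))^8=((2 8 9)(4 7 6))^8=(2 9 8)(4 6 7)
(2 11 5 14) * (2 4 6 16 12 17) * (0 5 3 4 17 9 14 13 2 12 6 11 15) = (0 5 13 2 15)(3 4 11)(6 16)(9 14 17 12) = [5, 1, 15, 4, 11, 13, 16, 7, 8, 14, 10, 3, 9, 2, 17, 0, 6, 12]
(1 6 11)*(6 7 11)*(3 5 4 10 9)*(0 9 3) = (0 9)(1 7 11)(3 5 4 10) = [9, 7, 2, 5, 10, 4, 6, 11, 8, 0, 3, 1]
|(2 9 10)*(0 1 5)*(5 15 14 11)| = |(0 1 15 14 11 5)(2 9 10)| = 6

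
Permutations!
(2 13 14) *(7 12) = [0, 1, 13, 3, 4, 5, 6, 12, 8, 9, 10, 11, 7, 14, 2] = (2 13 14)(7 12)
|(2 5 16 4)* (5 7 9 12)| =|(2 7 9 12 5 16 4)| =7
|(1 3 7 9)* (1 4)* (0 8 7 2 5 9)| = |(0 8 7)(1 3 2 5 9 4)| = 6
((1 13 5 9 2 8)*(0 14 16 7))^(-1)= (0 7 16 14)(1 8 2 9 5 13)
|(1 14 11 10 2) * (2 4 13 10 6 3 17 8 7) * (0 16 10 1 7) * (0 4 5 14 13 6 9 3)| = |(0 16 10 5 14 11 9 3 17 8 4 6)(1 13)(2 7)| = 12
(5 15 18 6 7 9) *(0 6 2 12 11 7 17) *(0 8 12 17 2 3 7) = [6, 1, 17, 7, 4, 15, 2, 9, 12, 5, 10, 0, 11, 13, 14, 18, 16, 8, 3] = (0 6 2 17 8 12 11)(3 7 9 5 15 18)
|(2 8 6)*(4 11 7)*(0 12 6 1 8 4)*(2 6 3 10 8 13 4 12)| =|(0 2 12 3 10 8 1 13 4 11 7)| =11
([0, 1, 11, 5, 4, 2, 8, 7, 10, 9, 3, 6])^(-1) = [0, 1, 5, 10, 4, 3, 11, 7, 6, 9, 8, 2]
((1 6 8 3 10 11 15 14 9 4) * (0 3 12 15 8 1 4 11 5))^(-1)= ((0 3 10 5)(1 6)(8 12 15 14 9 11))^(-1)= (0 5 10 3)(1 6)(8 11 9 14 15 12)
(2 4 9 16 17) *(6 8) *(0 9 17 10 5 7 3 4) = (0 9 16 10 5 7 3 4 17 2)(6 8) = [9, 1, 0, 4, 17, 7, 8, 3, 6, 16, 5, 11, 12, 13, 14, 15, 10, 2]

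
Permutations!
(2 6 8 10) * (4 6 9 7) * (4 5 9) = [0, 1, 4, 3, 6, 9, 8, 5, 10, 7, 2] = (2 4 6 8 10)(5 9 7)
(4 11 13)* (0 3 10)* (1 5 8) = (0 3 10)(1 5 8)(4 11 13) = [3, 5, 2, 10, 11, 8, 6, 7, 1, 9, 0, 13, 12, 4]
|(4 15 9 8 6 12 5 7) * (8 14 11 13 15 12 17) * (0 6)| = 20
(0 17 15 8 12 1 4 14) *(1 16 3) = (0 17 15 8 12 16 3 1 4 14) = [17, 4, 2, 1, 14, 5, 6, 7, 12, 9, 10, 11, 16, 13, 0, 8, 3, 15]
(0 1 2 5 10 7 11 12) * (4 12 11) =(0 1 2 5 10 7 4 12) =[1, 2, 5, 3, 12, 10, 6, 4, 8, 9, 7, 11, 0]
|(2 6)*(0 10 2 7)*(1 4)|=10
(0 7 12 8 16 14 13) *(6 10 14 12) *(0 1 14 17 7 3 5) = [3, 14, 2, 5, 4, 0, 10, 6, 16, 9, 17, 11, 8, 1, 13, 15, 12, 7] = (0 3 5)(1 14 13)(6 10 17 7)(8 16 12)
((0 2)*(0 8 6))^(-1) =((0 2 8 6))^(-1) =(0 6 8 2)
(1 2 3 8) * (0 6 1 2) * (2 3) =(0 6 1)(3 8) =[6, 0, 2, 8, 4, 5, 1, 7, 3]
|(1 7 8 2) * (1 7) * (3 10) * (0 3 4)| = |(0 3 10 4)(2 7 8)| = 12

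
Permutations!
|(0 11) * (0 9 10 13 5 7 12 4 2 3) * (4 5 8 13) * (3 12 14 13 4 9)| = 24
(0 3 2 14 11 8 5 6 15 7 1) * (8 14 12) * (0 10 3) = (1 10 3 2 12 8 5 6 15 7)(11 14) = [0, 10, 12, 2, 4, 6, 15, 1, 5, 9, 3, 14, 8, 13, 11, 7]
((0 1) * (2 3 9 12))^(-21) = (0 1)(2 12 9 3)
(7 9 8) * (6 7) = (6 7 9 8) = [0, 1, 2, 3, 4, 5, 7, 9, 6, 8]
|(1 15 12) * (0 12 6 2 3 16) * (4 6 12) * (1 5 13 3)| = |(0 4 6 2 1 15 12 5 13 3 16)| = 11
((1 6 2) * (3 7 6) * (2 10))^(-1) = (1 2 10 6 7 3)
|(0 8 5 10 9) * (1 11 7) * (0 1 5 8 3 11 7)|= |(0 3 11)(1 7 5 10 9)|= 15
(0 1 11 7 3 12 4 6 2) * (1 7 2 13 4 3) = (0 7 1 11 2)(3 12)(4 6 13) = [7, 11, 0, 12, 6, 5, 13, 1, 8, 9, 10, 2, 3, 4]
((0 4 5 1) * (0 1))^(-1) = ((0 4 5))^(-1) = (0 5 4)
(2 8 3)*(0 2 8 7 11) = (0 2 7 11)(3 8) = [2, 1, 7, 8, 4, 5, 6, 11, 3, 9, 10, 0]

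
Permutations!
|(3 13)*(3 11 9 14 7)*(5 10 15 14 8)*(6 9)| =|(3 13 11 6 9 8 5 10 15 14 7)| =11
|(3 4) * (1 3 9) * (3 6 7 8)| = 7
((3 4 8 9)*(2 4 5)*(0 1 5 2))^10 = (9)(0 1 5)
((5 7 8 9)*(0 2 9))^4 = ((0 2 9 5 7 8))^4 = (0 7 9)(2 8 5)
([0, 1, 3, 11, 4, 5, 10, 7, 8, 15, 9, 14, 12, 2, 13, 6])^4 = (15)(2 13 14 11 3)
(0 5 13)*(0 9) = (0 5 13 9) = [5, 1, 2, 3, 4, 13, 6, 7, 8, 0, 10, 11, 12, 9]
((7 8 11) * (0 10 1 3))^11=(0 3 1 10)(7 11 8)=((0 10 1 3)(7 8 11))^11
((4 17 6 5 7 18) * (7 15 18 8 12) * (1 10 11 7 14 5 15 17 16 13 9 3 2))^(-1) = (1 2 3 9 13 16 4 18 15 6 17 5 14 12 8 7 11 10)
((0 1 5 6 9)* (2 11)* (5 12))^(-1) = (0 9 6 5 12 1)(2 11)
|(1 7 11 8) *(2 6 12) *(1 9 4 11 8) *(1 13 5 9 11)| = |(1 7 8 11 13 5 9 4)(2 6 12)| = 24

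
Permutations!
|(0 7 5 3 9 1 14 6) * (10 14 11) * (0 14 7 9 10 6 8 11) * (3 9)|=|(0 3 10 7 5 9 1)(6 14 8 11)|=28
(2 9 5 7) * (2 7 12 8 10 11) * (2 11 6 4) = [0, 1, 9, 3, 2, 12, 4, 7, 10, 5, 6, 11, 8] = (2 9 5 12 8 10 6 4)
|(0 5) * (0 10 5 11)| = 2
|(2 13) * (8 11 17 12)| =|(2 13)(8 11 17 12)| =4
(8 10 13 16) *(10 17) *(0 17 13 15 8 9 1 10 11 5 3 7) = (0 17 11 5 3 7)(1 10 15 8 13 16 9) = [17, 10, 2, 7, 4, 3, 6, 0, 13, 1, 15, 5, 12, 16, 14, 8, 9, 11]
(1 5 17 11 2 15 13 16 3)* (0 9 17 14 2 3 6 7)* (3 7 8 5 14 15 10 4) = (0 9 17 11 7)(1 14 2 10 4 3)(5 15 13 16 6 8) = [9, 14, 10, 1, 3, 15, 8, 0, 5, 17, 4, 7, 12, 16, 2, 13, 6, 11]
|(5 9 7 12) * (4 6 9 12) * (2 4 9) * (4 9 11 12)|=8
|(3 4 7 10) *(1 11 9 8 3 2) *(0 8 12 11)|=24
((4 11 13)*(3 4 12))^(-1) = (3 12 13 11 4)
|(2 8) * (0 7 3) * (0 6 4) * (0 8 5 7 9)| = 14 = |(0 9)(2 5 7 3 6 4 8)|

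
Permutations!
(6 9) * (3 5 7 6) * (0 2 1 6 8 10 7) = (0 2 1 6 9 3 5)(7 8 10) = [2, 6, 1, 5, 4, 0, 9, 8, 10, 3, 7]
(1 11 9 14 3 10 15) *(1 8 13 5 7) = (1 11 9 14 3 10 15 8 13 5 7) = [0, 11, 2, 10, 4, 7, 6, 1, 13, 14, 15, 9, 12, 5, 3, 8]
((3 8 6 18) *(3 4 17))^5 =(3 17 4 18 6 8)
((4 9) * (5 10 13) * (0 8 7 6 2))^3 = ((0 8 7 6 2)(4 9)(5 10 13))^3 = (13)(0 6 8 2 7)(4 9)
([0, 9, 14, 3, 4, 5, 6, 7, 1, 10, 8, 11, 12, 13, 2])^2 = (14)(1 10)(8 9)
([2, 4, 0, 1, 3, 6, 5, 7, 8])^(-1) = [2, 3, 0, 4, 1, 6, 5, 7, 8]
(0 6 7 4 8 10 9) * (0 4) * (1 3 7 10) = [6, 3, 2, 7, 8, 5, 10, 0, 1, 4, 9] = (0 6 10 9 4 8 1 3 7)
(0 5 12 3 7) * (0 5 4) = (0 4)(3 7 5 12) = [4, 1, 2, 7, 0, 12, 6, 5, 8, 9, 10, 11, 3]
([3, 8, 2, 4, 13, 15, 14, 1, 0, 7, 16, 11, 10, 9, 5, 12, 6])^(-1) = [8, 7, 2, 0, 3, 14, 16, 9, 1, 13, 12, 11, 15, 4, 6, 5, 10]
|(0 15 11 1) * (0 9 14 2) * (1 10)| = 8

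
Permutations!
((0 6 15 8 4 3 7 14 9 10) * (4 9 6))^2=(0 3 14 15 9)(4 7 6 8 10)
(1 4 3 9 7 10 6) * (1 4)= (3 9 7 10 6 4)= [0, 1, 2, 9, 3, 5, 4, 10, 8, 7, 6]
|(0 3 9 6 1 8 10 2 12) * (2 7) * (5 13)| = 10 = |(0 3 9 6 1 8 10 7 2 12)(5 13)|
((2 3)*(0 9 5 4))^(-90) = (0 5)(4 9)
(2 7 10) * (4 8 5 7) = (2 4 8 5 7 10) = [0, 1, 4, 3, 8, 7, 6, 10, 5, 9, 2]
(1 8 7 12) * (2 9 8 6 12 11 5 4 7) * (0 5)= (0 5 4 7 11)(1 6 12)(2 9 8)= [5, 6, 9, 3, 7, 4, 12, 11, 2, 8, 10, 0, 1]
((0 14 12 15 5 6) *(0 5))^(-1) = ((0 14 12 15)(5 6))^(-1) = (0 15 12 14)(5 6)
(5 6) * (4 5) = (4 5 6) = [0, 1, 2, 3, 5, 6, 4]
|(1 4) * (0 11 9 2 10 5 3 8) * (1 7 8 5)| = |(0 11 9 2 10 1 4 7 8)(3 5)| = 18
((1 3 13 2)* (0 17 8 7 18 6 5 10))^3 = (0 7 5 17 18 10 8 6)(1 2 13 3)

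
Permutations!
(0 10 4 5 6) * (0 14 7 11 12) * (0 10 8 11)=(0 8 11 12 10 4 5 6 14 7)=[8, 1, 2, 3, 5, 6, 14, 0, 11, 9, 4, 12, 10, 13, 7]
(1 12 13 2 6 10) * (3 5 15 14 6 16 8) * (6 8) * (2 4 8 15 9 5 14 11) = (1 12 13 4 8 3 14 15 11 2 16 6 10)(5 9) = [0, 12, 16, 14, 8, 9, 10, 7, 3, 5, 1, 2, 13, 4, 15, 11, 6]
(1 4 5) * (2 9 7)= [0, 4, 9, 3, 5, 1, 6, 2, 8, 7]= (1 4 5)(2 9 7)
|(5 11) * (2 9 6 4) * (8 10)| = |(2 9 6 4)(5 11)(8 10)| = 4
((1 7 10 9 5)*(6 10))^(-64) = (1 6 9)(5 7 10)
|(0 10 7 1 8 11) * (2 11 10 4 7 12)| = |(0 4 7 1 8 10 12 2 11)| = 9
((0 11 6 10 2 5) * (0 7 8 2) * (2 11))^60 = ((0 2 5 7 8 11 6 10))^60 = (0 8)(2 11)(5 6)(7 10)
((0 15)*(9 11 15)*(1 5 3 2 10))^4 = ((0 9 11 15)(1 5 3 2 10))^4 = (15)(1 10 2 3 5)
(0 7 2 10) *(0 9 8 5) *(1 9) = (0 7 2 10 1 9 8 5) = [7, 9, 10, 3, 4, 0, 6, 2, 5, 8, 1]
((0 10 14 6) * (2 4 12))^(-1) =((0 10 14 6)(2 4 12))^(-1) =(0 6 14 10)(2 12 4)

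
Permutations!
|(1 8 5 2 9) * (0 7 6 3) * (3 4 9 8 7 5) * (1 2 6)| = 8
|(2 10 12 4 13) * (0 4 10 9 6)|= 6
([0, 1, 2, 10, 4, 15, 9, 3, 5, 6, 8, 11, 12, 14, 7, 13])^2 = (3 8 15 14)(5 13 7 10)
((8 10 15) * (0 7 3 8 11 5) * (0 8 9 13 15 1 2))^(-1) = (0 2 1 10 8 5 11 15 13 9 3 7)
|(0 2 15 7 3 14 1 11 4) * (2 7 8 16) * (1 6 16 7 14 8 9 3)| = |(0 14 6 16 2 15 9 3 8 7 1 11 4)| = 13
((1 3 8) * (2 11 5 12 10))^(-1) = (1 8 3)(2 10 12 5 11)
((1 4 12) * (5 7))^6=((1 4 12)(5 7))^6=(12)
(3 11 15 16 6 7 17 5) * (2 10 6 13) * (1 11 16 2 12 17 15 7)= (1 11 7 15 2 10 6)(3 16 13 12 17 5)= [0, 11, 10, 16, 4, 3, 1, 15, 8, 9, 6, 7, 17, 12, 14, 2, 13, 5]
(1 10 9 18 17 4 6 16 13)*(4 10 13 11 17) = (1 13)(4 6 16 11 17 10 9 18) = [0, 13, 2, 3, 6, 5, 16, 7, 8, 18, 9, 17, 12, 1, 14, 15, 11, 10, 4]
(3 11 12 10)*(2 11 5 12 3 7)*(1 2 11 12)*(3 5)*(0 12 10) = (0 12)(1 2 10 7 11 5) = [12, 2, 10, 3, 4, 1, 6, 11, 8, 9, 7, 5, 0]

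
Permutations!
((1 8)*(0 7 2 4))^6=((0 7 2 4)(1 8))^6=(8)(0 2)(4 7)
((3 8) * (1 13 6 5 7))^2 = (1 6 7 13 5)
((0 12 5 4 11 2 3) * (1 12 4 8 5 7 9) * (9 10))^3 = (0 2 4 3 11)(1 10 12 9 7)(5 8)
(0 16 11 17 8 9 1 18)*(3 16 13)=(0 13 3 16 11 17 8 9 1 18)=[13, 18, 2, 16, 4, 5, 6, 7, 9, 1, 10, 17, 12, 3, 14, 15, 11, 8, 0]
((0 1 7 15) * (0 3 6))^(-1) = (0 6 3 15 7 1)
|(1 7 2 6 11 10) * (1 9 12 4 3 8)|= |(1 7 2 6 11 10 9 12 4 3 8)|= 11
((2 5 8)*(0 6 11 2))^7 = (0 6 11 2 5 8)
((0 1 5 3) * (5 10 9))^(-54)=((0 1 10 9 5 3))^(-54)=(10)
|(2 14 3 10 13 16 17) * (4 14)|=8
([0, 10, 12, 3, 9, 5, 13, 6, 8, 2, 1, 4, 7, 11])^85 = (1 10)(2 11 7 9 13 12 4 6)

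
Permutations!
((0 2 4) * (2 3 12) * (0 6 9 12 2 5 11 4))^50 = (0 2 3)(4 9 5)(6 12 11)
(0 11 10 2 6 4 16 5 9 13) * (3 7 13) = (0 11 10 2 6 4 16 5 9 3 7 13) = [11, 1, 6, 7, 16, 9, 4, 13, 8, 3, 2, 10, 12, 0, 14, 15, 5]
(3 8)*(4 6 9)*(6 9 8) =(3 6 8)(4 9) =[0, 1, 2, 6, 9, 5, 8, 7, 3, 4]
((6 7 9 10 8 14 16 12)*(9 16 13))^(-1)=((6 7 16 12)(8 14 13 9 10))^(-1)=(6 12 16 7)(8 10 9 13 14)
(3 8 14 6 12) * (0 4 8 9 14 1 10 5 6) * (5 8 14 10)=(0 4 14)(1 5 6 12 3 9 10 8)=[4, 5, 2, 9, 14, 6, 12, 7, 1, 10, 8, 11, 3, 13, 0]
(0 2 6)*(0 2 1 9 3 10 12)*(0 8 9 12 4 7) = (0 1 12 8 9 3 10 4 7)(2 6) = [1, 12, 6, 10, 7, 5, 2, 0, 9, 3, 4, 11, 8]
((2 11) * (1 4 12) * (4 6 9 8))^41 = (1 12 4 8 9 6)(2 11)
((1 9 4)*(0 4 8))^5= ((0 4 1 9 8))^5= (9)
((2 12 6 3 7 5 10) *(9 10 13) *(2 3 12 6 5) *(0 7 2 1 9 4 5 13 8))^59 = ((0 7 1 9 10 3 2 6 12 13 4 5 8))^59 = (0 6 7 12 1 13 9 4 10 5 3 8 2)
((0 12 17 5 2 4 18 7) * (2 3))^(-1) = ((0 12 17 5 3 2 4 18 7))^(-1) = (0 7 18 4 2 3 5 17 12)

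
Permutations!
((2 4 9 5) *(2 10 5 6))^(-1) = (2 6 9 4)(5 10)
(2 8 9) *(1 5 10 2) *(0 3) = (0 3)(1 5 10 2 8 9) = [3, 5, 8, 0, 4, 10, 6, 7, 9, 1, 2]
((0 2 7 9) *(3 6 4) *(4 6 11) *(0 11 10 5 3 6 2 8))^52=((0 8)(2 7 9 11 4 6)(3 10 5))^52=(2 4 9)(3 10 5)(6 11 7)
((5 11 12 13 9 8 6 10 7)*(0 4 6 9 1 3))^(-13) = (0 1 12 5 10 4 3 13 11 7 6)(8 9) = ((0 4 6 10 7 5 11 12 13 1 3)(8 9))^(-13)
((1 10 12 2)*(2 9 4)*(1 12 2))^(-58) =(1 2 9)(4 10 12)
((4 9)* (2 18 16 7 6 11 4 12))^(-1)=(2 12 9 4 11 6 7 16 18)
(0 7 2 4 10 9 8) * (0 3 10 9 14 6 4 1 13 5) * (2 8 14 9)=(0 7 8 3 10 9 14 6 4 2 1 13 5)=[7, 13, 1, 10, 2, 0, 4, 8, 3, 14, 9, 11, 12, 5, 6]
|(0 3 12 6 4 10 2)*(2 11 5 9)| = |(0 3 12 6 4 10 11 5 9 2)| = 10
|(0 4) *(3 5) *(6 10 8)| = 6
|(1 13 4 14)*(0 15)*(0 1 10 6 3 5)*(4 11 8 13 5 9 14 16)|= |(0 15 1 5)(3 9 14 10 6)(4 16)(8 13 11)|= 60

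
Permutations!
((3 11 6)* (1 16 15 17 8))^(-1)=((1 16 15 17 8)(3 11 6))^(-1)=(1 8 17 15 16)(3 6 11)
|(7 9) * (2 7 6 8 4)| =|(2 7 9 6 8 4)| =6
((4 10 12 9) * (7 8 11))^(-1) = (4 9 12 10)(7 11 8)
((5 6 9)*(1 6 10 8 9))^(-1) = (1 6)(5 9 8 10)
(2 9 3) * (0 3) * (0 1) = [3, 0, 9, 2, 4, 5, 6, 7, 8, 1] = (0 3 2 9 1)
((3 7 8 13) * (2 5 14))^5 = ((2 5 14)(3 7 8 13))^5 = (2 14 5)(3 7 8 13)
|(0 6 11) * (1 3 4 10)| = 12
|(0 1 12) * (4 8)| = |(0 1 12)(4 8)| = 6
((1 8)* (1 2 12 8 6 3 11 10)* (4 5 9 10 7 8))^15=((1 6 3 11 7 8 2 12 4 5 9 10))^15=(1 11 2 5)(3 8 4 10)(6 7 12 9)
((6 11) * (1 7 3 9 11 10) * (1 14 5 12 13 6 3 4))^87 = (5 6)(10 12)(13 14)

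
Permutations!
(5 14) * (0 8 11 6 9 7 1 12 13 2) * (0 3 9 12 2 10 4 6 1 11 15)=(0 8 15)(1 2 3 9 7 11)(4 6 12 13 10)(5 14)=[8, 2, 3, 9, 6, 14, 12, 11, 15, 7, 4, 1, 13, 10, 5, 0]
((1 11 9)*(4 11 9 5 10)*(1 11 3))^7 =((1 9 11 5 10 4 3))^7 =(11)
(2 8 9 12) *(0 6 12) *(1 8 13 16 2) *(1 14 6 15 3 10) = (0 15 3 10 1 8 9)(2 13 16)(6 12 14) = [15, 8, 13, 10, 4, 5, 12, 7, 9, 0, 1, 11, 14, 16, 6, 3, 2]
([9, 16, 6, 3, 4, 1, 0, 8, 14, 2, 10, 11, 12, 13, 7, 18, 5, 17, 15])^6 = (18)(0 2)(6 9)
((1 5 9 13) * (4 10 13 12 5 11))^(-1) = (1 13 10 4 11)(5 12 9)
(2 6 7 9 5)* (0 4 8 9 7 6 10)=(0 4 8 9 5 2 10)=[4, 1, 10, 3, 8, 2, 6, 7, 9, 5, 0]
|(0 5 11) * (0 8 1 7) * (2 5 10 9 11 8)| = 9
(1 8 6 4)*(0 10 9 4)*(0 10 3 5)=[3, 8, 2, 5, 1, 0, 10, 7, 6, 4, 9]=(0 3 5)(1 8 6 10 9 4)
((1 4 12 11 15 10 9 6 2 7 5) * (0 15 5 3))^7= (0 3 7 2 6 9 10 15)(1 12 5 4 11)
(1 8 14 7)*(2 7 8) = (1 2 7)(8 14) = [0, 2, 7, 3, 4, 5, 6, 1, 14, 9, 10, 11, 12, 13, 8]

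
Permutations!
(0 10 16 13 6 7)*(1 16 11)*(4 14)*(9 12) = (0 10 11 1 16 13 6 7)(4 14)(9 12) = [10, 16, 2, 3, 14, 5, 7, 0, 8, 12, 11, 1, 9, 6, 4, 15, 13]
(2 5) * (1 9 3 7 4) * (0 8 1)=(0 8 1 9 3 7 4)(2 5)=[8, 9, 5, 7, 0, 2, 6, 4, 1, 3]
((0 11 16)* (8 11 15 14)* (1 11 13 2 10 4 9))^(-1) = (0 16 11 1 9 4 10 2 13 8 14 15)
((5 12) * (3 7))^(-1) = ((3 7)(5 12))^(-1) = (3 7)(5 12)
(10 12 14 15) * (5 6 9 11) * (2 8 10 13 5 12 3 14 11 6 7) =(2 8 10 3 14 15 13 5 7)(6 9)(11 12) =[0, 1, 8, 14, 4, 7, 9, 2, 10, 6, 3, 12, 11, 5, 15, 13]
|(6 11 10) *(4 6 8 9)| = |(4 6 11 10 8 9)| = 6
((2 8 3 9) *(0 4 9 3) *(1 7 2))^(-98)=((0 4 9 1 7 2 8))^(-98)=(9)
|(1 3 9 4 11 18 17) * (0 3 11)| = 4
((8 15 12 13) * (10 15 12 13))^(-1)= ((8 12 10 15 13))^(-1)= (8 13 15 10 12)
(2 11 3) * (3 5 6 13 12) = [0, 1, 11, 2, 4, 6, 13, 7, 8, 9, 10, 5, 3, 12] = (2 11 5 6 13 12 3)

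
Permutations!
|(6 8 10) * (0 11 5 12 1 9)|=|(0 11 5 12 1 9)(6 8 10)|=6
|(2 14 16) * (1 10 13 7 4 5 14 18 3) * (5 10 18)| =12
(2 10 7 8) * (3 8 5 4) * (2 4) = (2 10 7 5)(3 8 4) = [0, 1, 10, 8, 3, 2, 6, 5, 4, 9, 7]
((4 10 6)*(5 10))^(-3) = (4 5 10 6) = ((4 5 10 6))^(-3)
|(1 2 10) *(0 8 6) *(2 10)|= |(0 8 6)(1 10)|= 6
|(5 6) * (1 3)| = |(1 3)(5 6)| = 2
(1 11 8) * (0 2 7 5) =(0 2 7 5)(1 11 8) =[2, 11, 7, 3, 4, 0, 6, 5, 1, 9, 10, 8]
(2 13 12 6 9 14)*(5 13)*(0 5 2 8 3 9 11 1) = [5, 0, 2, 9, 4, 13, 11, 7, 3, 14, 10, 1, 6, 12, 8] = (0 5 13 12 6 11 1)(3 9 14 8)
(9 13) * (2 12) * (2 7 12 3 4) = (2 3 4)(7 12)(9 13) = [0, 1, 3, 4, 2, 5, 6, 12, 8, 13, 10, 11, 7, 9]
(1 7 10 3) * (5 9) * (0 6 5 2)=(0 6 5 9 2)(1 7 10 3)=[6, 7, 0, 1, 4, 9, 5, 10, 8, 2, 3]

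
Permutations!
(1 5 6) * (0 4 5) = (0 4 5 6 1) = [4, 0, 2, 3, 5, 6, 1]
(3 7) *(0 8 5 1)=(0 8 5 1)(3 7)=[8, 0, 2, 7, 4, 1, 6, 3, 5]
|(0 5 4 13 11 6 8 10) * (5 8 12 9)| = 21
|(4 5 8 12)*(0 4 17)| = |(0 4 5 8 12 17)| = 6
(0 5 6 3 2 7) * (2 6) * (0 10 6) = [5, 1, 7, 0, 4, 2, 3, 10, 8, 9, 6] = (0 5 2 7 10 6 3)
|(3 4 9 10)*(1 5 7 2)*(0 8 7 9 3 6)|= |(0 8 7 2 1 5 9 10 6)(3 4)|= 18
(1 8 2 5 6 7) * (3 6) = [0, 8, 5, 6, 4, 3, 7, 1, 2] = (1 8 2 5 3 6 7)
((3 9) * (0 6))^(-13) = (0 6)(3 9)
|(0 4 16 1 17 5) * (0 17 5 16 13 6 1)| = |(0 4 13 6 1 5 17 16)| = 8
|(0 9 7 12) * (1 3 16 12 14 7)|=6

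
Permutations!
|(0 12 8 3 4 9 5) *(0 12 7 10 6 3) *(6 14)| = |(0 7 10 14 6 3 4 9 5 12 8)| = 11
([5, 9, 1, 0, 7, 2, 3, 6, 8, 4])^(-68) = [9, 6, 7, 1, 0, 4, 2, 5, 8, 3]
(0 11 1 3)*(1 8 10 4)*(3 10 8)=(0 11 3)(1 10 4)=[11, 10, 2, 0, 1, 5, 6, 7, 8, 9, 4, 3]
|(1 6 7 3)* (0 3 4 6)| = 3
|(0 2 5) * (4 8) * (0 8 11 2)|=|(2 5 8 4 11)|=5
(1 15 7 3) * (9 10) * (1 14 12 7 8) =(1 15 8)(3 14 12 7)(9 10) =[0, 15, 2, 14, 4, 5, 6, 3, 1, 10, 9, 11, 7, 13, 12, 8]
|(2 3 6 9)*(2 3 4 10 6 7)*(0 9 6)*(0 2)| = 12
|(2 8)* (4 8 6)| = 4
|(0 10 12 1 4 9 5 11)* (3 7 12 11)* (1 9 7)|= |(0 10 11)(1 4 7 12 9 5 3)|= 21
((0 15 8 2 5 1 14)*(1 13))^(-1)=(0 14 1 13 5 2 8 15)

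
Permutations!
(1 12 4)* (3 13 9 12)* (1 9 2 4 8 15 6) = (1 3 13 2 4 9 12 8 15 6) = [0, 3, 4, 13, 9, 5, 1, 7, 15, 12, 10, 11, 8, 2, 14, 6]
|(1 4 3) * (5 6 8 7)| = |(1 4 3)(5 6 8 7)| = 12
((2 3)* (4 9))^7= (2 3)(4 9)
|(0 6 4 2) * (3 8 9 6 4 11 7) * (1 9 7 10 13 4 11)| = 6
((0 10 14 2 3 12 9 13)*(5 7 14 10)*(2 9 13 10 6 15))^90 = (0 6)(2 7)(3 14)(5 15)(9 12)(10 13)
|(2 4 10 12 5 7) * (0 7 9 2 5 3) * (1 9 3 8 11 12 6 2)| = 12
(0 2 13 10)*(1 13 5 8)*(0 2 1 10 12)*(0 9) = (0 1 13 12 9)(2 5 8 10) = [1, 13, 5, 3, 4, 8, 6, 7, 10, 0, 2, 11, 9, 12]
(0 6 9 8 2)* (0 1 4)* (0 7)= (0 6 9 8 2 1 4 7)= [6, 4, 1, 3, 7, 5, 9, 0, 2, 8]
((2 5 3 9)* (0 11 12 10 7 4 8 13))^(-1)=(0 13 8 4 7 10 12 11)(2 9 3 5)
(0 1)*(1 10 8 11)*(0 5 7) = (0 10 8 11 1 5 7) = [10, 5, 2, 3, 4, 7, 6, 0, 11, 9, 8, 1]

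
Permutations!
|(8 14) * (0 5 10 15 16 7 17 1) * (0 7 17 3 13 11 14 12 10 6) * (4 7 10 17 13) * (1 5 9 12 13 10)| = 12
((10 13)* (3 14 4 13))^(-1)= (3 10 13 4 14)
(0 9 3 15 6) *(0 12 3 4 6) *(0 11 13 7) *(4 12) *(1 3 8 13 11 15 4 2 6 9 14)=(15)(0 14 1 3 4 9 12 8 13 7)(2 6)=[14, 3, 6, 4, 9, 5, 2, 0, 13, 12, 10, 11, 8, 7, 1, 15]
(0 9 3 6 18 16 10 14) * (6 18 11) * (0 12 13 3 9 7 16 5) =(0 7 16 10 14 12 13 3 18 5)(6 11) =[7, 1, 2, 18, 4, 0, 11, 16, 8, 9, 14, 6, 13, 3, 12, 15, 10, 17, 5]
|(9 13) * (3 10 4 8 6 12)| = 6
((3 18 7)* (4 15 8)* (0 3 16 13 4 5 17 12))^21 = ((0 3 18 7 16 13 4 15 8 5 17 12))^21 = (0 5 4 7)(3 17 15 16)(8 13 18 12)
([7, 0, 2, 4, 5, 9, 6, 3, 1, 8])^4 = (0 5)(1 4)(3 8)(7 9)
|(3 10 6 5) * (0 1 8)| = 12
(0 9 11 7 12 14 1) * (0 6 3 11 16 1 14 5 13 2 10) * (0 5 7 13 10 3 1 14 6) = (0 9 16 14 6 1)(2 3 11 13)(5 10)(7 12) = [9, 0, 3, 11, 4, 10, 1, 12, 8, 16, 5, 13, 7, 2, 6, 15, 14]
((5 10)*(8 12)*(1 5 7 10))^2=((1 5)(7 10)(8 12))^2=(12)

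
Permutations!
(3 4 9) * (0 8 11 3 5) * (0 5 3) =(0 8 11)(3 4 9) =[8, 1, 2, 4, 9, 5, 6, 7, 11, 3, 10, 0]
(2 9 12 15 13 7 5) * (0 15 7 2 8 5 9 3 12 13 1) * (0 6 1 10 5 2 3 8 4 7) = (0 15 10 5 4 7 9 13 3 12)(1 6)(2 8) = [15, 6, 8, 12, 7, 4, 1, 9, 2, 13, 5, 11, 0, 3, 14, 10]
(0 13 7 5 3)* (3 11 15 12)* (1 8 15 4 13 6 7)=(0 6 7 5 11 4 13 1 8 15 12 3)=[6, 8, 2, 0, 13, 11, 7, 5, 15, 9, 10, 4, 3, 1, 14, 12]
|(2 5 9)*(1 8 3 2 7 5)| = 12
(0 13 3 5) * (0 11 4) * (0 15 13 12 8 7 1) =(0 12 8 7 1)(3 5 11 4 15 13) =[12, 0, 2, 5, 15, 11, 6, 1, 7, 9, 10, 4, 8, 3, 14, 13]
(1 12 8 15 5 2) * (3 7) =(1 12 8 15 5 2)(3 7) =[0, 12, 1, 7, 4, 2, 6, 3, 15, 9, 10, 11, 8, 13, 14, 5]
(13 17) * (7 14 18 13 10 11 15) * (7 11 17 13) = [0, 1, 2, 3, 4, 5, 6, 14, 8, 9, 17, 15, 12, 13, 18, 11, 16, 10, 7] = (7 14 18)(10 17)(11 15)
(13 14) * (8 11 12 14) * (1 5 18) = (1 5 18)(8 11 12 14 13) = [0, 5, 2, 3, 4, 18, 6, 7, 11, 9, 10, 12, 14, 8, 13, 15, 16, 17, 1]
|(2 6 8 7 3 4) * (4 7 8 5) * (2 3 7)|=|(8)(2 6 5 4 3)|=5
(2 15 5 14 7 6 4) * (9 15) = (2 9 15 5 14 7 6 4) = [0, 1, 9, 3, 2, 14, 4, 6, 8, 15, 10, 11, 12, 13, 7, 5]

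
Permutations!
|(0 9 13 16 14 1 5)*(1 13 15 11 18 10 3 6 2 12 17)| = 39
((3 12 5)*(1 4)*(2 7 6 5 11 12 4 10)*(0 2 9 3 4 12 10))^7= ((0 2 7 6 5 4 1)(3 12 11 10 9))^7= (3 11 9 12 10)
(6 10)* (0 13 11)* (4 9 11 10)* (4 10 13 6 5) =[6, 1, 2, 3, 9, 4, 10, 7, 8, 11, 5, 0, 12, 13] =(13)(0 6 10 5 4 9 11)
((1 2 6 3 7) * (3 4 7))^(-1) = (1 7 4 6 2)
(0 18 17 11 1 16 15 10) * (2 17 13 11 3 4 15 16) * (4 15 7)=(0 18 13 11 1 2 17 3 15 10)(4 7)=[18, 2, 17, 15, 7, 5, 6, 4, 8, 9, 0, 1, 12, 11, 14, 10, 16, 3, 13]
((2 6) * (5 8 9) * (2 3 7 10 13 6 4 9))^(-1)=((2 4 9 5 8)(3 7 10 13 6))^(-1)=(2 8 5 9 4)(3 6 13 10 7)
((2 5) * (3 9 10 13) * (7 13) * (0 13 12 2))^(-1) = ((0 13 3 9 10 7 12 2 5))^(-1) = (0 5 2 12 7 10 9 3 13)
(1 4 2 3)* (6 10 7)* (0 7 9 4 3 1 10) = (0 7 6)(1 3 10 9 4 2) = [7, 3, 1, 10, 2, 5, 0, 6, 8, 4, 9]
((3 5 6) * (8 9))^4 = (9)(3 5 6)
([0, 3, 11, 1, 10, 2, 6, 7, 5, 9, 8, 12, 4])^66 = [0, 1, 4, 3, 5, 12, 6, 7, 11, 9, 2, 10, 8]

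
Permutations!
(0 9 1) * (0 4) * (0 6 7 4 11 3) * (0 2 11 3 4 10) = (0 9 1 3 2 11 4 6 7 10) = [9, 3, 11, 2, 6, 5, 7, 10, 8, 1, 0, 4]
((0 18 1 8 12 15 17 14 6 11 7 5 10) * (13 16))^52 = ((0 18 1 8 12 15 17 14 6 11 7 5 10)(13 16))^52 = (18)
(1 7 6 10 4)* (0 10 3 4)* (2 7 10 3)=(0 3 4 1 10)(2 7 6)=[3, 10, 7, 4, 1, 5, 2, 6, 8, 9, 0]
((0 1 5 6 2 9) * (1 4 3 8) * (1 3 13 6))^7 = (0 4 13 6 2 9)(1 5)(3 8)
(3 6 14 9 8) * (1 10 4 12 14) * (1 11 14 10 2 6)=(1 2 6 11 14 9 8 3)(4 12 10)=[0, 2, 6, 1, 12, 5, 11, 7, 3, 8, 4, 14, 10, 13, 9]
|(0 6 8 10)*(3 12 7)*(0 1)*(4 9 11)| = |(0 6 8 10 1)(3 12 7)(4 9 11)| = 15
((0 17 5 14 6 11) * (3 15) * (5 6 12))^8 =((0 17 6 11)(3 15)(5 14 12))^8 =(17)(5 12 14)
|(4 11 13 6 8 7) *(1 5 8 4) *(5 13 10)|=9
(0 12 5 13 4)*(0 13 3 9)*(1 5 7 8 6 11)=[12, 5, 2, 9, 13, 3, 11, 8, 6, 0, 10, 1, 7, 4]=(0 12 7 8 6 11 1 5 3 9)(4 13)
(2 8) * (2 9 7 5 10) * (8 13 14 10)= (2 13 14 10)(5 8 9 7)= [0, 1, 13, 3, 4, 8, 6, 5, 9, 7, 2, 11, 12, 14, 10]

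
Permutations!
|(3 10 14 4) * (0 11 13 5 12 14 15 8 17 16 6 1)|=15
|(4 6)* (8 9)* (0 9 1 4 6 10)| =|(0 9 8 1 4 10)| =6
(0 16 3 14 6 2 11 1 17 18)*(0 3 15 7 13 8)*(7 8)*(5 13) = (0 16 15 8)(1 17 18 3 14 6 2 11)(5 13 7) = [16, 17, 11, 14, 4, 13, 2, 5, 0, 9, 10, 1, 12, 7, 6, 8, 15, 18, 3]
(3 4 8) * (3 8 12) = (3 4 12) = [0, 1, 2, 4, 12, 5, 6, 7, 8, 9, 10, 11, 3]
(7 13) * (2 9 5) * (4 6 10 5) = [0, 1, 9, 3, 6, 2, 10, 13, 8, 4, 5, 11, 12, 7] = (2 9 4 6 10 5)(7 13)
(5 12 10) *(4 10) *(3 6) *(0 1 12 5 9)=[1, 12, 2, 6, 10, 5, 3, 7, 8, 0, 9, 11, 4]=(0 1 12 4 10 9)(3 6)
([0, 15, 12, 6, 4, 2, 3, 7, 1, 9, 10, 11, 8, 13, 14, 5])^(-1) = (1 8 12 2 5 15)(3 6)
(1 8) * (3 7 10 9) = (1 8)(3 7 10 9) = [0, 8, 2, 7, 4, 5, 6, 10, 1, 3, 9]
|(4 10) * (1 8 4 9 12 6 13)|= 8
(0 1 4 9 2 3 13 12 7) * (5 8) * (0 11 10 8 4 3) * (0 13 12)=(0 1 3 12 7 11 10 8 5 4 9 2 13)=[1, 3, 13, 12, 9, 4, 6, 11, 5, 2, 8, 10, 7, 0]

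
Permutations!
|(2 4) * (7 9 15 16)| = 4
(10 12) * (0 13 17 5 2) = (0 13 17 5 2)(10 12) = [13, 1, 0, 3, 4, 2, 6, 7, 8, 9, 12, 11, 10, 17, 14, 15, 16, 5]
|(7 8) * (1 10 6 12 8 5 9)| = |(1 10 6 12 8 7 5 9)| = 8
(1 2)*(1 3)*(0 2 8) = [2, 8, 3, 1, 4, 5, 6, 7, 0] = (0 2 3 1 8)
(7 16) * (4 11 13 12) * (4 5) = [0, 1, 2, 3, 11, 4, 6, 16, 8, 9, 10, 13, 5, 12, 14, 15, 7] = (4 11 13 12 5)(7 16)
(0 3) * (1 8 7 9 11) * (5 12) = [3, 8, 2, 0, 4, 12, 6, 9, 7, 11, 10, 1, 5] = (0 3)(1 8 7 9 11)(5 12)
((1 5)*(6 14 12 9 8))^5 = ((1 5)(6 14 12 9 8))^5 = (14)(1 5)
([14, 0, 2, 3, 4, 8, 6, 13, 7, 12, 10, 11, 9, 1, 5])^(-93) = (0 13 8 14 1 7 5)(9 12)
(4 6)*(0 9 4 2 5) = [9, 1, 5, 3, 6, 0, 2, 7, 8, 4] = (0 9 4 6 2 5)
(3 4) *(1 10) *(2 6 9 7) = [0, 10, 6, 4, 3, 5, 9, 2, 8, 7, 1] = (1 10)(2 6 9 7)(3 4)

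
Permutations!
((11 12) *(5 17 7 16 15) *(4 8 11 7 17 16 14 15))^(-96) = (17)(4 12 15)(5 8 7)(11 14 16)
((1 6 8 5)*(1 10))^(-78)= (1 8 10 6 5)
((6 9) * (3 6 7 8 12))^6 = ((3 6 9 7 8 12))^6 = (12)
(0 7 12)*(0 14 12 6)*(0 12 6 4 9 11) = (0 7 4 9 11)(6 12 14) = [7, 1, 2, 3, 9, 5, 12, 4, 8, 11, 10, 0, 14, 13, 6]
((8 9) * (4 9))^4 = (4 9 8)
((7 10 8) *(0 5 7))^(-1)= (0 8 10 7 5)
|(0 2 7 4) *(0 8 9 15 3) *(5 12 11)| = |(0 2 7 4 8 9 15 3)(5 12 11)| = 24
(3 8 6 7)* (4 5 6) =(3 8 4 5 6 7) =[0, 1, 2, 8, 5, 6, 7, 3, 4]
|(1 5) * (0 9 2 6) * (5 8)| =12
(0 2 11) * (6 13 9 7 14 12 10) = (0 2 11)(6 13 9 7 14 12 10) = [2, 1, 11, 3, 4, 5, 13, 14, 8, 7, 6, 0, 10, 9, 12]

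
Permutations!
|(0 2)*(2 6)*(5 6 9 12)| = |(0 9 12 5 6 2)| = 6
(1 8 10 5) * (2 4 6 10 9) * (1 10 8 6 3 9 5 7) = (1 6 8 5 10 7)(2 4 3 9) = [0, 6, 4, 9, 3, 10, 8, 1, 5, 2, 7]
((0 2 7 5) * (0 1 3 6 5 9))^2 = (0 7)(1 6)(2 9)(3 5)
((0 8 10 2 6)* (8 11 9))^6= ((0 11 9 8 10 2 6))^6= (0 6 2 10 8 9 11)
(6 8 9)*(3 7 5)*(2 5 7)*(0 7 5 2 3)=(0 7 5)(6 8 9)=[7, 1, 2, 3, 4, 0, 8, 5, 9, 6]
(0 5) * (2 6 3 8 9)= (0 5)(2 6 3 8 9)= [5, 1, 6, 8, 4, 0, 3, 7, 9, 2]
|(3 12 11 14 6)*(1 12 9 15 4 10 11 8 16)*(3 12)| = 12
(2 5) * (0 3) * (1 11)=[3, 11, 5, 0, 4, 2, 6, 7, 8, 9, 10, 1]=(0 3)(1 11)(2 5)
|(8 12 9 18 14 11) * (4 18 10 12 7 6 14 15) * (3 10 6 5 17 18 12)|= 12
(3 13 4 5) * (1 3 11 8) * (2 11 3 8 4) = [0, 8, 11, 13, 5, 3, 6, 7, 1, 9, 10, 4, 12, 2] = (1 8)(2 11 4 5 3 13)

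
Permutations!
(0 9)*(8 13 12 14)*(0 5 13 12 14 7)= [9, 1, 2, 3, 4, 13, 6, 0, 12, 5, 10, 11, 7, 14, 8]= (0 9 5 13 14 8 12 7)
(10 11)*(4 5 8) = (4 5 8)(10 11) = [0, 1, 2, 3, 5, 8, 6, 7, 4, 9, 11, 10]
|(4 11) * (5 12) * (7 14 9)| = 6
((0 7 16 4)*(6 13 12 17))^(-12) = (17)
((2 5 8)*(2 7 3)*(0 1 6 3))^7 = (0 7 8 5 2 3 6 1)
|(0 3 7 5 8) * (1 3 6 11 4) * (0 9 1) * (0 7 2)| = |(0 6 11 4 7 5 8 9 1 3 2)| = 11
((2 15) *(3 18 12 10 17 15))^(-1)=((2 3 18 12 10 17 15))^(-1)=(2 15 17 10 12 18 3)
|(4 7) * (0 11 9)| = |(0 11 9)(4 7)| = 6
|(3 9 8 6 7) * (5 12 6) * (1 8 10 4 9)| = 21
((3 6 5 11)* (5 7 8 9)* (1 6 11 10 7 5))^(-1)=((1 6 5 10 7 8 9)(3 11))^(-1)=(1 9 8 7 10 5 6)(3 11)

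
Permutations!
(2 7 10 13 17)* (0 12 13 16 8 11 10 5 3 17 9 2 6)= (0 12 13 9 2 7 5 3 17 6)(8 11 10 16)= [12, 1, 7, 17, 4, 3, 0, 5, 11, 2, 16, 10, 13, 9, 14, 15, 8, 6]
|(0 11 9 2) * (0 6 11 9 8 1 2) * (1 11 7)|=4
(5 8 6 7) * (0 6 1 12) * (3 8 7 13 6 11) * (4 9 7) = [11, 12, 2, 8, 9, 4, 13, 5, 1, 7, 10, 3, 0, 6] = (0 11 3 8 1 12)(4 9 7 5)(6 13)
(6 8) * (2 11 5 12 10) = (2 11 5 12 10)(6 8) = [0, 1, 11, 3, 4, 12, 8, 7, 6, 9, 2, 5, 10]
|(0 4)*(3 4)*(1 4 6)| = 5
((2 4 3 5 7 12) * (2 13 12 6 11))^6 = (13)(2 11 6 7 5 3 4)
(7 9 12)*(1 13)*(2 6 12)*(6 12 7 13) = (1 6 7 9 2 12 13) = [0, 6, 12, 3, 4, 5, 7, 9, 8, 2, 10, 11, 13, 1]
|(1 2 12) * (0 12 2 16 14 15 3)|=|(0 12 1 16 14 15 3)|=7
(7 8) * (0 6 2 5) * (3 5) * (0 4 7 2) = (0 6)(2 3 5 4 7 8) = [6, 1, 3, 5, 7, 4, 0, 8, 2]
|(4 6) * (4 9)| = |(4 6 9)| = 3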